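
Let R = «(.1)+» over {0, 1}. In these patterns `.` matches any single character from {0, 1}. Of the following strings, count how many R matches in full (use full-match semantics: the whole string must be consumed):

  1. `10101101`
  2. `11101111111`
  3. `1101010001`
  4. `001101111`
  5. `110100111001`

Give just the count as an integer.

1. `10101101` → no match
2. `11101111111` → no match
3. `1101010001` → no match
4. `001101111` → no match
5. `110100111001` → no match
Total matched: 0

0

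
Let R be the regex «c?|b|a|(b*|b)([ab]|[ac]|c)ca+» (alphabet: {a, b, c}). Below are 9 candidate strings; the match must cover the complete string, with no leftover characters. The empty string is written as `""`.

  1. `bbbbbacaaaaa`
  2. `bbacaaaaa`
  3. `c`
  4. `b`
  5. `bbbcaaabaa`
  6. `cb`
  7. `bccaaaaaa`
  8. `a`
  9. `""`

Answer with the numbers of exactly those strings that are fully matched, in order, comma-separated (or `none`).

1, 2, 3, 4, 7, 8, 9

1 → match
2 → match
3 → match
4 → match
5 → no match
6 → no match
7 → match
8 → match
9 → match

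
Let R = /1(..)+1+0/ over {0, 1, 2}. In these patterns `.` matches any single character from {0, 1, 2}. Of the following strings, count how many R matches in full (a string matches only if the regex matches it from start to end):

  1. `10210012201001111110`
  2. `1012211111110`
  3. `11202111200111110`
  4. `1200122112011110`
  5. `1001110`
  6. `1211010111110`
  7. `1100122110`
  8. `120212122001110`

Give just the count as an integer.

8

1 → match
2 → match
3 → match
4 → match
5 → match
6 → match
7 → match
8 → match
Total matched: 8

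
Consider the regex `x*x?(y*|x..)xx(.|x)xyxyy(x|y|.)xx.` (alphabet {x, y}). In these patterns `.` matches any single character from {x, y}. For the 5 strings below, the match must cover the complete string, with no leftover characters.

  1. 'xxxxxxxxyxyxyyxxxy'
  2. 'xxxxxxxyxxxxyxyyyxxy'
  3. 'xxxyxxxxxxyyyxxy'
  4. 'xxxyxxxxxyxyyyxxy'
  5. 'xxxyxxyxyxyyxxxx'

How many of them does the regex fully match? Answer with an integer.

1 → match
2 → match
3 → no match
4 → match
5 → match
Total matched: 4

4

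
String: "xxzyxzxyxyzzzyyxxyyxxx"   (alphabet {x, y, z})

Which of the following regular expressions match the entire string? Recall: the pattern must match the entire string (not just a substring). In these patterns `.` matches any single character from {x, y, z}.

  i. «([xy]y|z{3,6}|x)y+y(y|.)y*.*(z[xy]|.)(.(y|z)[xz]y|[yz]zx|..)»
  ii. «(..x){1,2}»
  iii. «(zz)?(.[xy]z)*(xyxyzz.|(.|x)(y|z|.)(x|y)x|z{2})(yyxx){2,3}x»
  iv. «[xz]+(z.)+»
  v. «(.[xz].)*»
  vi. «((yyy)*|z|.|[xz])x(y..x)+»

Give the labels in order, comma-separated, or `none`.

i → no match
ii → no match
iii → match
iv → no match
v → no match
vi → no match

iii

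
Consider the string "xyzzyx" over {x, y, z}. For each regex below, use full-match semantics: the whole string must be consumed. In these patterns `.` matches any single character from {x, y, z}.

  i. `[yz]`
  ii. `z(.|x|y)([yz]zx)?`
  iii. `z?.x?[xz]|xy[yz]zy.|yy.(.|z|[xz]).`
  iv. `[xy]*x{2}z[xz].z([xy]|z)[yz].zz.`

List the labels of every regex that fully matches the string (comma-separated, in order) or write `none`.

iii

i → no match
ii → no match — must start with "z"
iii → match
iv → no match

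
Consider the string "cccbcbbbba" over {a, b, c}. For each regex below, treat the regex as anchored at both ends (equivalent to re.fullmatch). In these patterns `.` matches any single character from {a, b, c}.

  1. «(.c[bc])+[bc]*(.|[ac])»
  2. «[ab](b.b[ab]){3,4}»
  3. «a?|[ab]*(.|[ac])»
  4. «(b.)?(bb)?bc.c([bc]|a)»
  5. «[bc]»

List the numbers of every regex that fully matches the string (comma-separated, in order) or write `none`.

1

1 → match
2 → no match
3 → no match
4 → no match
5 → no match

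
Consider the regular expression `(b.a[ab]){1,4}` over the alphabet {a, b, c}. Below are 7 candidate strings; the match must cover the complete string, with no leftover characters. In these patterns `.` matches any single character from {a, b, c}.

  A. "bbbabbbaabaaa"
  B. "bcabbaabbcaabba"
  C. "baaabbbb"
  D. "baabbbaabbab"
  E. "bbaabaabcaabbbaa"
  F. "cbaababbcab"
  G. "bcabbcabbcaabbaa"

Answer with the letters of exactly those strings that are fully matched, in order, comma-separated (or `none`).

A → no match
B → no match
C → no match
D → match
E → no match
F → no match — must start with "b"
G → match

D, G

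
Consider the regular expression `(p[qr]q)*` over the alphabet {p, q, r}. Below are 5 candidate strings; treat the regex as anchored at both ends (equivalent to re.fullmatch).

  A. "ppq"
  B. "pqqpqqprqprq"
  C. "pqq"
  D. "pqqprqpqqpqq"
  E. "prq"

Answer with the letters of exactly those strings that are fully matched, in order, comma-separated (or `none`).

B, C, D, E

A → no match
B → match
C → match
D → match
E → match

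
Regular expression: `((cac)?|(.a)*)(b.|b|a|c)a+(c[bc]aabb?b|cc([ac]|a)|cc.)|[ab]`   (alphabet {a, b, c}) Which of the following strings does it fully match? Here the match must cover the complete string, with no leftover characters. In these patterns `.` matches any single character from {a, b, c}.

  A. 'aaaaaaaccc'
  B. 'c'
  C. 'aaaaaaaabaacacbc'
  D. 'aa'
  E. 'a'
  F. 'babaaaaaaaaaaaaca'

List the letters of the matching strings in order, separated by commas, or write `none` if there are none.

A → match
B → no match
C → no match
D → no match
E → match
F → no match

A, E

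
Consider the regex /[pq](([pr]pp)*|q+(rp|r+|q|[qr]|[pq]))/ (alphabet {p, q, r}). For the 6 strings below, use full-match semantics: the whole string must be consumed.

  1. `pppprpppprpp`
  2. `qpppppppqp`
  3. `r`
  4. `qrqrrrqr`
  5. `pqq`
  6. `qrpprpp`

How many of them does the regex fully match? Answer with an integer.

1 → no match
2 → no match
3 → no match
4 → no match
5 → match
6 → match
Total matched: 2

2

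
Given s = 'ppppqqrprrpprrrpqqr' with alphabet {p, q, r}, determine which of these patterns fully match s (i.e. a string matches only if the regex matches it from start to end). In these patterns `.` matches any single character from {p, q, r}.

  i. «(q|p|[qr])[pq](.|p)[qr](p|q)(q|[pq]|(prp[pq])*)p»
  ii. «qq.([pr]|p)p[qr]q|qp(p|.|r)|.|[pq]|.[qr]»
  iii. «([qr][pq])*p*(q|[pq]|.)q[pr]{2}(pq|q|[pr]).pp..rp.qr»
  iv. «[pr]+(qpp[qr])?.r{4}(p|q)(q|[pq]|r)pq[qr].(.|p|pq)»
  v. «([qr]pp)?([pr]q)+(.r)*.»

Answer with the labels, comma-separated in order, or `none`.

i → no match — must end with 'p'
ii → no match
iii → match
iv → no match
v → no match

iii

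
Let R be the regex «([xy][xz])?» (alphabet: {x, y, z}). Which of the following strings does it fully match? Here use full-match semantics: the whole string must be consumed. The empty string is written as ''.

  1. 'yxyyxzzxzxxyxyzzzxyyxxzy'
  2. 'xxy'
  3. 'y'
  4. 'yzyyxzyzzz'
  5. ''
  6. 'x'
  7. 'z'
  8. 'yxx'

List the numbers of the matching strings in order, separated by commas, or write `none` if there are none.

5

1 → no match
2. 'xxy' → no match
3. 'y' → no match
4. 'yzyyxzyzzz' → no match
5. '' → match
6. 'x' → no match
7. 'z' → no match
8. 'yxx' → no match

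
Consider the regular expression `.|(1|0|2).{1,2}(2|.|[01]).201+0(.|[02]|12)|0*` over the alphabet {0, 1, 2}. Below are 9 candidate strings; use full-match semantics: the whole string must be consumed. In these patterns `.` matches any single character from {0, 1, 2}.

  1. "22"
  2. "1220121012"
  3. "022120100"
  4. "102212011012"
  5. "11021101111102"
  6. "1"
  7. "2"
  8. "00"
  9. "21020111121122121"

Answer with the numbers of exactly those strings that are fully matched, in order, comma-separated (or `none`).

3, 4, 6, 7, 8

1 → no match
2 → no match
3 → match
4 → match
5 → no match
6 → match
7 → match
8 → match
9 → no match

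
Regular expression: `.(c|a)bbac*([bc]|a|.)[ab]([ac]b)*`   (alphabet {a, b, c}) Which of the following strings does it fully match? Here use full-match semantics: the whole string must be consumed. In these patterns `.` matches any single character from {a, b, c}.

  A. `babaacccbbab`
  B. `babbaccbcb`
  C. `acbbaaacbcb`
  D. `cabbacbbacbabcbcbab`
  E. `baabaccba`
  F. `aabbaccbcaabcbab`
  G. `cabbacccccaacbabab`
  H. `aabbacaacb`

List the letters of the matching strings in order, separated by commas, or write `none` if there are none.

B, C, G, H

A → no match
B → match
C → match
D → no match
E → no match
F → no match
G → match
H → match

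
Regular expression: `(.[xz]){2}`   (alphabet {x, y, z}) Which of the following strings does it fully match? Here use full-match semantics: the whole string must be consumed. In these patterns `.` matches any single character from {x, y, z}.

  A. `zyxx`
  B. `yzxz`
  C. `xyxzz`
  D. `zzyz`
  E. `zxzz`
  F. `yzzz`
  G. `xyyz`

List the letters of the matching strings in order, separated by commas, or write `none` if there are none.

A. `zyxx` → no match
B. `yzxz` → match
C. `xyxzz` → no match
D. `zzyz` → match
E. `zxzz` → match
F. `yzzz` → match
G. `xyyz` → no match

B, D, E, F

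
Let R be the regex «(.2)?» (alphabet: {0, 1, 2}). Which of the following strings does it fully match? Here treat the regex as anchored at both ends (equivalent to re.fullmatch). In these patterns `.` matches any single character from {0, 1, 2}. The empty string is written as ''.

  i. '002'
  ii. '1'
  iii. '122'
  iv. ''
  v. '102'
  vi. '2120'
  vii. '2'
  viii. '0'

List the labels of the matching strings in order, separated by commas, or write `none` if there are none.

iv

i → no match
ii → no match
iii → no match
iv → match
v → no match
vi → no match
vii → no match
viii → no match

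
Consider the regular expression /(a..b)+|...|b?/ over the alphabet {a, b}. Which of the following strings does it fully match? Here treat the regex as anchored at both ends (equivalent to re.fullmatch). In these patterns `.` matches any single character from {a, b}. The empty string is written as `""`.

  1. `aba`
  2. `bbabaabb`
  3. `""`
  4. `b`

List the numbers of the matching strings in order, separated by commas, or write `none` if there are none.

1. `aba` → match
2. `bbabaabb` → no match
3. `""` → match
4. `b` → match

1, 3, 4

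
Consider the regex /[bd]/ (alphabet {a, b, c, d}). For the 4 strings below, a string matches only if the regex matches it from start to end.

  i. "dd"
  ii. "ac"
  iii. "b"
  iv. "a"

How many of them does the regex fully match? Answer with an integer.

i → no match
ii → no match
iii → match
iv → no match
Total matched: 1

1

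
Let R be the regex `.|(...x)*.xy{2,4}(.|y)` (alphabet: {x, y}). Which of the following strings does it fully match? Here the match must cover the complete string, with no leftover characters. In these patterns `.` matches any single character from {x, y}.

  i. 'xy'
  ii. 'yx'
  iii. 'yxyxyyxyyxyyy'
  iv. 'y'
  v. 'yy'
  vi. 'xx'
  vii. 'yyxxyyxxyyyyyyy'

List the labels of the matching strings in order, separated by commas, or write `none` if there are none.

i → no match
ii → no match
iii → no match
iv → match
v → no match
vi → no match
vii → no match

iv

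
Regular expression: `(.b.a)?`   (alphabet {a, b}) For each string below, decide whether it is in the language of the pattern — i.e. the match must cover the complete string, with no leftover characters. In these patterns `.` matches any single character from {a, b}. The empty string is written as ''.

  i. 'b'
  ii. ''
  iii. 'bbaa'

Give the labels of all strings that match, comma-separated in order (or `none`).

i → no match
ii → match
iii → match

ii, iii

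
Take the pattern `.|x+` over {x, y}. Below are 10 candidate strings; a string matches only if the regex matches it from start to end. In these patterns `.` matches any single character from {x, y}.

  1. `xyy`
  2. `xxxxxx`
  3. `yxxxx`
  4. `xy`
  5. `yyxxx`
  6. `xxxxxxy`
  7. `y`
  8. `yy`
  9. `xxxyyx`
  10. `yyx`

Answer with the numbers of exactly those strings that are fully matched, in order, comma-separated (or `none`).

1 → no match
2 → match
3 → no match
4 → no match
5 → no match
6 → no match
7 → match
8 → no match
9 → no match
10 → no match

2, 7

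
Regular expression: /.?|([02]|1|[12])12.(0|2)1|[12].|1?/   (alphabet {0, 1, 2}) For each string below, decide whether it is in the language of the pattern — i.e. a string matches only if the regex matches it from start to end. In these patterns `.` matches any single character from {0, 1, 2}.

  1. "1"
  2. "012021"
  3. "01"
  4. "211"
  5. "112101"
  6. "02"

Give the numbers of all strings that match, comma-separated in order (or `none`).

1, 2, 5

1. "1" → match
2. "012021" → match
3. "01" → no match
4. "211" → no match
5. "112101" → match
6. "02" → no match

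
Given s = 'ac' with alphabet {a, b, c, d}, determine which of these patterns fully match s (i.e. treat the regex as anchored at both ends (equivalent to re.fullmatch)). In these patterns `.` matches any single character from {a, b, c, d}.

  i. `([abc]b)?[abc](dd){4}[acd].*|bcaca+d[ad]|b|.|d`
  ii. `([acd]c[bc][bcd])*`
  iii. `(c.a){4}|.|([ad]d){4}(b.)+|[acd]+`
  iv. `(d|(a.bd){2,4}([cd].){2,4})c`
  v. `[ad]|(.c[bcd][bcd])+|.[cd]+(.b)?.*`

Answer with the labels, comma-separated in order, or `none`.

i → no match
ii → no match
iii → match
iv → no match
v → match

iii, v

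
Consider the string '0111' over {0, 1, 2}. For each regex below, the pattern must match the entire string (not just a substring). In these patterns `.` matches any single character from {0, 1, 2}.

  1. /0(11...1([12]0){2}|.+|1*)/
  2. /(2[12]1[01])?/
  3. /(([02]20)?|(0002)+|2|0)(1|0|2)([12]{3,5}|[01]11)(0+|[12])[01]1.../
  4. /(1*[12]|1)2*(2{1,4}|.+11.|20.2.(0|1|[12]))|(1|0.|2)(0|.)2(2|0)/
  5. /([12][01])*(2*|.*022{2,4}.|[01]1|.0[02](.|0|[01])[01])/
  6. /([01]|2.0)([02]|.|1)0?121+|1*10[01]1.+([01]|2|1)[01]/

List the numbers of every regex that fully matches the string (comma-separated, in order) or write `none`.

1 → match
2 → no match
3 → no match
4 → no match
5 → no match
6 → no match

1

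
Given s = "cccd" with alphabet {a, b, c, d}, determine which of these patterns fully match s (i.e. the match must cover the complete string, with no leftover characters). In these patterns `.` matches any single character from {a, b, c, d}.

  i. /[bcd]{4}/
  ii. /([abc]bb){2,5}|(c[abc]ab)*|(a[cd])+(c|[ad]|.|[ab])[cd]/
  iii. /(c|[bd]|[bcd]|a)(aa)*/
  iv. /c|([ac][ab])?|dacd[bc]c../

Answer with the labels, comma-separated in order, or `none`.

i → match
ii → no match
iii → no match
iv → no match

i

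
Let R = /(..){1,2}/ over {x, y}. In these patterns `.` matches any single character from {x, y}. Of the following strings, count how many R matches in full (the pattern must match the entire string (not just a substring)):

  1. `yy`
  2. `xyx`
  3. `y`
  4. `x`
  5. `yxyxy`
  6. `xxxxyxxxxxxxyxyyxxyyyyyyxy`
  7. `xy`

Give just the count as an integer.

2

1. `yy` → match
2. `xyx` → no match
3. `y` → no match
4. `x` → no match
5. `yxyxy` → no match
6 → no match
7. `xy` → match
Total matched: 2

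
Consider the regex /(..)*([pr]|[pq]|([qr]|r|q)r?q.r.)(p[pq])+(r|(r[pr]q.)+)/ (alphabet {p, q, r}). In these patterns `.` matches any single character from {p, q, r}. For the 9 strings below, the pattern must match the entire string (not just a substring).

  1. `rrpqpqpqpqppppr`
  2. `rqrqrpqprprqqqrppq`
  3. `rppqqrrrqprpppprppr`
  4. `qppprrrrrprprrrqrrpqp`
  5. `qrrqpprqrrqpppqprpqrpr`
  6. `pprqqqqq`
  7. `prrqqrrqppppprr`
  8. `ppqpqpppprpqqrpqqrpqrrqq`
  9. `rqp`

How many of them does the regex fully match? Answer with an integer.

0

1 → no match
2 → no match
3 → no match
4 → no match
5 → no match
6 → no match
7 → no match
8 → no match
9 → no match
Total matched: 0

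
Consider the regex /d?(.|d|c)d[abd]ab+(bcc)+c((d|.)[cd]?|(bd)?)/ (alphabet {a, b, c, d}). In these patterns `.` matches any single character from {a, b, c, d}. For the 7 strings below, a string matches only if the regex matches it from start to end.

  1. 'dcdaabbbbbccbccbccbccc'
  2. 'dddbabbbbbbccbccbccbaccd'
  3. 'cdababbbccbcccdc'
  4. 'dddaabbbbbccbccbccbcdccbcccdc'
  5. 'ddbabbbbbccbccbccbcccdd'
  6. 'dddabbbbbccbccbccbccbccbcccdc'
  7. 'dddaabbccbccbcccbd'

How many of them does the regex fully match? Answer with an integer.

1 → match
2 → no match
3 → no match
4 → no match
5 → match
6 → match
7 → match
Total matched: 4

4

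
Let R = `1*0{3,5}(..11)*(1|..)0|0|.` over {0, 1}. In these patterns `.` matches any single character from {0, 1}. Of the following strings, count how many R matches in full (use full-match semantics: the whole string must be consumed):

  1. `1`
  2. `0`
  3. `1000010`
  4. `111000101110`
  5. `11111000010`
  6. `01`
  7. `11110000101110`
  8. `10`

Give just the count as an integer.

6

1. `1` → match
2. `0` → match
3. `1000010` → match
4. `111000101110` → match
5. `11111000010` → match
6. `01` → no match
7 → match
8. `10` → no match
Total matched: 6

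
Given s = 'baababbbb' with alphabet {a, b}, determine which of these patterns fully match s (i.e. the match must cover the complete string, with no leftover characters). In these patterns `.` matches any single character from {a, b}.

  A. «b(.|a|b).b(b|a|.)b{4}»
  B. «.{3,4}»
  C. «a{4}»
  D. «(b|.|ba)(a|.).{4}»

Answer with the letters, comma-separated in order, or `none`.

A → match
B → no match
C → no match — must start with 'a'
D → no match

A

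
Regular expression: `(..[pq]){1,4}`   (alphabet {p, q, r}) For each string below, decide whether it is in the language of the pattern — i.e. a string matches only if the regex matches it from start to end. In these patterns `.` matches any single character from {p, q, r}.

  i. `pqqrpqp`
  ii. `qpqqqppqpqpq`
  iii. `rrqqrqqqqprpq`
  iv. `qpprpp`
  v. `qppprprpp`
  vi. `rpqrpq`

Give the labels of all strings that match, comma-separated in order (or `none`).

ii, iv, v, vi

i → no match
ii → match
iii → no match
iv → match
v → match
vi → match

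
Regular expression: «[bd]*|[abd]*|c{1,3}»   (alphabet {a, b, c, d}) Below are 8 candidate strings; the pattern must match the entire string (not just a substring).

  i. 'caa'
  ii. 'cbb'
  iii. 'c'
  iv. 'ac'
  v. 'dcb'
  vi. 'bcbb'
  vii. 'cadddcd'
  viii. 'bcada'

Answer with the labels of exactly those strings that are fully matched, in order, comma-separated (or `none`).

i → no match
ii → no match
iii → match
iv → no match
v → no match
vi → no match
vii → no match
viii → no match

iii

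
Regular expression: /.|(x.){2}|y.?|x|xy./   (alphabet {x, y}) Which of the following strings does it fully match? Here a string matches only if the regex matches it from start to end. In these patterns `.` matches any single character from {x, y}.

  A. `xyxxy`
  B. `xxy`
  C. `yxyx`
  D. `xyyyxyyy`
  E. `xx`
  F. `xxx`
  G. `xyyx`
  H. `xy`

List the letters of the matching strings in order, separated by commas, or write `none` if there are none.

A → no match
B → no match
C → no match
D → no match
E → no match
F → no match
G → no match
H → no match

none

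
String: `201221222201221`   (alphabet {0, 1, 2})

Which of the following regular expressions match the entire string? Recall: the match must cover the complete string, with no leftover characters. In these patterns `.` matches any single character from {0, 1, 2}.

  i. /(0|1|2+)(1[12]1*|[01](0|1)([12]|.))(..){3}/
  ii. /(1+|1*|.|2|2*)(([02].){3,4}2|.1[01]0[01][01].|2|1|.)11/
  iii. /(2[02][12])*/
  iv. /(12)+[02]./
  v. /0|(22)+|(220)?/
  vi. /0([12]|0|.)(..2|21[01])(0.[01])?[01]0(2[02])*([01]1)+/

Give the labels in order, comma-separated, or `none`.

iii

i → no match
ii → no match — must end with `11`
iii → match
iv → no match — must start with `12`
v → no match
vi → no match — must start with `0`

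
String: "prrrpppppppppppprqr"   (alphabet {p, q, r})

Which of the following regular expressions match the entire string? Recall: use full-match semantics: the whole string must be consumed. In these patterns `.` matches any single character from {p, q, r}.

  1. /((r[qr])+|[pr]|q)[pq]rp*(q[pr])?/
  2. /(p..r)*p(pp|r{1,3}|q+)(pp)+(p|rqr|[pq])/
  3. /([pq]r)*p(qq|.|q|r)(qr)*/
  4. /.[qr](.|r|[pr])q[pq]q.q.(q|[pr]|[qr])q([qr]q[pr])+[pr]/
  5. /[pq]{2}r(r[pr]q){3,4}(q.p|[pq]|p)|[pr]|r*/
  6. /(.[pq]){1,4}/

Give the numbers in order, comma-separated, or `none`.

1 → no match
2 → match
3 → no match
4 → no match
5 → no match
6 → no match

2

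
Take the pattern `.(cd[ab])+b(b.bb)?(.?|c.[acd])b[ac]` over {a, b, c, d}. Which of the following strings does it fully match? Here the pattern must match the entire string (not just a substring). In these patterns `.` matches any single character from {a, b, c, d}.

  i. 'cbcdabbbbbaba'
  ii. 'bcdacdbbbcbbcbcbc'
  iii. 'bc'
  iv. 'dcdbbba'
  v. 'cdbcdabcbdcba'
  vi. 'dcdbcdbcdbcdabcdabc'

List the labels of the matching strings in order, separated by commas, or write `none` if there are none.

i → no match
ii → match
iii → no match
iv → match
v → no match
vi → match

ii, iv, vi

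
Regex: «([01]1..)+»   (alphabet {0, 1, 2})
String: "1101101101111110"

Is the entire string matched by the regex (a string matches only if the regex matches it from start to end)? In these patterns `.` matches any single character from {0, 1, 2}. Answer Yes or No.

No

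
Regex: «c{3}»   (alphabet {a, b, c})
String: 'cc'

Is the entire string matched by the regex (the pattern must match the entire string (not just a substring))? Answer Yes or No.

No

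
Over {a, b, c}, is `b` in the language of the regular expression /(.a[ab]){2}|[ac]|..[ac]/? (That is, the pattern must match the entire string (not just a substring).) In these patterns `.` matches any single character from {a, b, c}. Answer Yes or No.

No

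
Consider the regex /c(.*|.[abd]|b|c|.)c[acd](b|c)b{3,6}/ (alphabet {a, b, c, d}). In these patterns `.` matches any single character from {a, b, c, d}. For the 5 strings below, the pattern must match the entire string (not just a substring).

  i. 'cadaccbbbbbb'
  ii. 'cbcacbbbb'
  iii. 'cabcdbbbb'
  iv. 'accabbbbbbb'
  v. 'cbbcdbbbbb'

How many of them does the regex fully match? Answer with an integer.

i → match
ii → match
iii → match
iv → no match — must start with 'c'
v → match
Total matched: 4

4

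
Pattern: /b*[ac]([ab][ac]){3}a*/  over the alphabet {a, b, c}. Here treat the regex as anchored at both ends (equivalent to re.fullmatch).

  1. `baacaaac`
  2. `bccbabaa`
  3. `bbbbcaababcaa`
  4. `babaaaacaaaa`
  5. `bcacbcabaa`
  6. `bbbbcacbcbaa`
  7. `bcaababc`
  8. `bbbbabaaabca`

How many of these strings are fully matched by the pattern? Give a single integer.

6

1 → match
2 → no match
3 → match
4 → match
5 → no match
6 → match
7 → match
8 → match
Total matched: 6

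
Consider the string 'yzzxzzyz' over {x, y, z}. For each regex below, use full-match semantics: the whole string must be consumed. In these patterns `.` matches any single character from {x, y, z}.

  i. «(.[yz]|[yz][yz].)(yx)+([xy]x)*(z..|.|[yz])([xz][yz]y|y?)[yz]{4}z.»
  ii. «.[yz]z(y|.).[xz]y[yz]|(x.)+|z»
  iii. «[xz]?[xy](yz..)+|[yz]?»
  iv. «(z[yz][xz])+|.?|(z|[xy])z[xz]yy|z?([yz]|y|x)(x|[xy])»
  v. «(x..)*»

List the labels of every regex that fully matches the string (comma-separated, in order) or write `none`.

i → no match
ii → match
iii → no match
iv → no match
v → no match

ii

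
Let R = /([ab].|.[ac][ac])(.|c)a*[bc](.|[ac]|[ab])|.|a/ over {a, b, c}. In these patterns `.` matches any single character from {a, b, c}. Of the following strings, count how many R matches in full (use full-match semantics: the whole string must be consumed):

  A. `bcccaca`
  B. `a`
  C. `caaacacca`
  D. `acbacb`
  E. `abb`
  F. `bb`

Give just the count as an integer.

A → match
B → match
C → no match
D → match
E → no match
F → no match
Total matched: 3

3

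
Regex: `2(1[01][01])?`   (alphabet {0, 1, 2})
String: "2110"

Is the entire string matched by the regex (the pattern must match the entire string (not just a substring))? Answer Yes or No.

Yes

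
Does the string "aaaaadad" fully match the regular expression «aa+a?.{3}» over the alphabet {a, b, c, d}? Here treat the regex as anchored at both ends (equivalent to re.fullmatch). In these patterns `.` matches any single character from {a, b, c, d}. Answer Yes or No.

Yes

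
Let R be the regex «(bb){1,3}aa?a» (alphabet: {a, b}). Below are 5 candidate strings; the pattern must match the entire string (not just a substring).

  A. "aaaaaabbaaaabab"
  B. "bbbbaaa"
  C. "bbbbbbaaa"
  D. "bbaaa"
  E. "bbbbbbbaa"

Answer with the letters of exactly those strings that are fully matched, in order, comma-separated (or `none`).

B, C, D

A → no match — must start with "bb"
B → match
C → match
D → match
E → no match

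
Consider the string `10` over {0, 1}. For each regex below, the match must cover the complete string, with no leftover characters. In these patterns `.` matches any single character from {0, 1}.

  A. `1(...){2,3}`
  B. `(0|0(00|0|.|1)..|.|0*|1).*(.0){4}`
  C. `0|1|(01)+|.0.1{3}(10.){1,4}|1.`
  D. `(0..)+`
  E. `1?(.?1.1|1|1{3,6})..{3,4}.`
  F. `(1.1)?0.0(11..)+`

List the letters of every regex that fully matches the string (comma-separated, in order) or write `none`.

A → no match
B → no match
C → match
D → no match — must start with `0`
E → no match
F → no match

C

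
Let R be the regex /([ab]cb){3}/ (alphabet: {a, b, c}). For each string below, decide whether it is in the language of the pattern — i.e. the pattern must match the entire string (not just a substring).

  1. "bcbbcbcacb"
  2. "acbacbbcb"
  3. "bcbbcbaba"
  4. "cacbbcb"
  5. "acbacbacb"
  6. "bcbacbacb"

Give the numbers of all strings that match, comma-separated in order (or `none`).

2, 5, 6

1 → no match
2 → match
3 → no match — must end with "cb"
4 → no match
5 → match
6 → match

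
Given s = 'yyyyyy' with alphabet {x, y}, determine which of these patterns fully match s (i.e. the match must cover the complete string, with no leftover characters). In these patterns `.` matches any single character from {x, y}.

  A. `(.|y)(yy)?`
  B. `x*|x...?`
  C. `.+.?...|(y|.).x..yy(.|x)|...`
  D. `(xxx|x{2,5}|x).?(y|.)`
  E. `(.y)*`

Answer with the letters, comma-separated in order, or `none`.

A → no match
B → no match
C → match
D → no match
E → match

C, E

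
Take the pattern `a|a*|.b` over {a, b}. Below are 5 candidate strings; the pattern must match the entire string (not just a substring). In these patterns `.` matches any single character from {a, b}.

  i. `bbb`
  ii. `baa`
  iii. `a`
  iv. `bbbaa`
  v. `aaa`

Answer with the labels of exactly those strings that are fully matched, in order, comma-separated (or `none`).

i. `bbb` → no match
ii. `baa` → no match
iii. `a` → match
iv. `bbbaa` → no match
v. `aaa` → match

iii, v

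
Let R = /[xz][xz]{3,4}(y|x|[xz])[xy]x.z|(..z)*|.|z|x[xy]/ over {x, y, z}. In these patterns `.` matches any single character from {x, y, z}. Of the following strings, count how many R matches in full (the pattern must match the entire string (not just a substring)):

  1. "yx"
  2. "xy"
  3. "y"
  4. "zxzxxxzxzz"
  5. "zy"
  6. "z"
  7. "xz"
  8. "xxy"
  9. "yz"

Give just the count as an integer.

3

1 → no match
2 → match
3 → match
4 → no match
5 → no match
6 → match
7 → no match
8 → no match
9 → no match
Total matched: 3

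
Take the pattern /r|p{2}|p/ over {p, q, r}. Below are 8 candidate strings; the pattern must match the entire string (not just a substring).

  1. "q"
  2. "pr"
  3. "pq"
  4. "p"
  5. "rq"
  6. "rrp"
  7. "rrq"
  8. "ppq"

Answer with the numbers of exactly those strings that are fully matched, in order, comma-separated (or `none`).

1. "q" → no match
2. "pr" → no match
3. "pq" → no match
4. "p" → match
5. "rq" → no match
6. "rrp" → no match
7. "rrq" → no match
8. "ppq" → no match

4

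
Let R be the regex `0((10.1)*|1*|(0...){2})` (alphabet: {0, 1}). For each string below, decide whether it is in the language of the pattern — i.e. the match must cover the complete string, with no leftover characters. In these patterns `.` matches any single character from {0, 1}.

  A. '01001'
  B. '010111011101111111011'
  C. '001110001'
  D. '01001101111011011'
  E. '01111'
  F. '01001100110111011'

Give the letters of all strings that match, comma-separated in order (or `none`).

A → match
B → no match
C → match
D → no match
E → match
F → match

A, C, E, F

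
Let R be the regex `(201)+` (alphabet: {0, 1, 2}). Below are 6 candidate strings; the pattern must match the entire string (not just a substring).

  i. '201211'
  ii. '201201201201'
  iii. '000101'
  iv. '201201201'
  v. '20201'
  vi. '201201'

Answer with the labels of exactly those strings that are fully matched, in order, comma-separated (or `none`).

ii, iv, vi

i → no match — must end with '201'
ii → match
iii → no match — must start with '201'
iv → match
v → no match — must start with '201'
vi → match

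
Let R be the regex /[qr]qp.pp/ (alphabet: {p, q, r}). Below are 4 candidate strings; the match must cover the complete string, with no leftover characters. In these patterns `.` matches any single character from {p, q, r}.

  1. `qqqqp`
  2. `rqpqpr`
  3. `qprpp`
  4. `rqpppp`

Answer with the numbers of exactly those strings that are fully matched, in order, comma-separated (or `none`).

1 → no match — must end with `pp`
2 → no match — must end with `pp`
3 → no match
4 → match

4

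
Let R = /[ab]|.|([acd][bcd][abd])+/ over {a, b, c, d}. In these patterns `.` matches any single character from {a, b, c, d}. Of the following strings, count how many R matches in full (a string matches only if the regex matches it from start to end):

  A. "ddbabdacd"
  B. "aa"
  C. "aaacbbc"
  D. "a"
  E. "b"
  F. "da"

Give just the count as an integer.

3

A → match
B → no match
C → no match
D → match
E → match
F → no match
Total matched: 3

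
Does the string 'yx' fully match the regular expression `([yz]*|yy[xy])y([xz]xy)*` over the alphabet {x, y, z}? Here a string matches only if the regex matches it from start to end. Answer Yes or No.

No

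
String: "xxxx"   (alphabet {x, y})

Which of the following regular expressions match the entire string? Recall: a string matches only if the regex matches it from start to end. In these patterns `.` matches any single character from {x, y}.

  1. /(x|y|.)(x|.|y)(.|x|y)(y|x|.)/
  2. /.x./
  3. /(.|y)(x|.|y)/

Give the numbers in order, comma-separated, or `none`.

1 → match
2 → no match
3 → no match

1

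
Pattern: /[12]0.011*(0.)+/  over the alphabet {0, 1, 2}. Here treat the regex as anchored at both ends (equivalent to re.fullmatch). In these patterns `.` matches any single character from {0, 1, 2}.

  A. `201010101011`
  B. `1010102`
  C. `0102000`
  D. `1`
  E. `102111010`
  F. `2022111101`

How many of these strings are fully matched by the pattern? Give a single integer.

A. `201010101011` → no match
B. `1010102` → match
C. `0102000` → no match
D. `1` → no match
E. `102111010` → no match
F. `2022111101` → no match
Total matched: 1

1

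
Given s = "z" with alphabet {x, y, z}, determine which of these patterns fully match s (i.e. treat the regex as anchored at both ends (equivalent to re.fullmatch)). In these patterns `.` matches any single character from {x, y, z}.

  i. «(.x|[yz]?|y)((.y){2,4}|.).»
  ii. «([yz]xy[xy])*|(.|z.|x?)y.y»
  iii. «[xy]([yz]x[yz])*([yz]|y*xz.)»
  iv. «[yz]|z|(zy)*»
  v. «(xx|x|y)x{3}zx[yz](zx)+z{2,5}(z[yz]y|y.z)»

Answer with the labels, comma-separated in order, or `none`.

i → no match
ii → no match
iii → no match
iv → match
v → no match

iv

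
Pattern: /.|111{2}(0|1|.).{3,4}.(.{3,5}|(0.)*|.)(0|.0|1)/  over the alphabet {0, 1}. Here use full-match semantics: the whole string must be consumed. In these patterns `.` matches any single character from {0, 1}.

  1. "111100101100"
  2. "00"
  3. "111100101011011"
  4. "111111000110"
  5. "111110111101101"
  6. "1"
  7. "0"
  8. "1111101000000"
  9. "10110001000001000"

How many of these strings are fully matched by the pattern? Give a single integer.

1. "111100101100" → match
2. "00" → no match
3 → match
4. "111111000110" → match
5 → match
6. "1" → match
7. "0" → match
8 → match
9 → no match
Total matched: 7

7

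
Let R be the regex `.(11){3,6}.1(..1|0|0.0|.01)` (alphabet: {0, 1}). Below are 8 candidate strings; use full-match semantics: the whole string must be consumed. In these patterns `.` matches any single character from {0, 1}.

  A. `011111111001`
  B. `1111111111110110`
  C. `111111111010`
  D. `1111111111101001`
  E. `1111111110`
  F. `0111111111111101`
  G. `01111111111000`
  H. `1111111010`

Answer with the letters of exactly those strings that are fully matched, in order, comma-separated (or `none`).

A → match
B → no match
C → match
D → match
E → match
F → match
G → match
H → match

A, C, D, E, F, G, H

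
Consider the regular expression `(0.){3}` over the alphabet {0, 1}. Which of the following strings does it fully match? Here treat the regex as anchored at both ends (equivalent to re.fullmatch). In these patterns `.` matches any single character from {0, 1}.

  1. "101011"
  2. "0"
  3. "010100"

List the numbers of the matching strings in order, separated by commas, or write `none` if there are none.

3

1 → no match — must start with "0"
2 → no match
3 → match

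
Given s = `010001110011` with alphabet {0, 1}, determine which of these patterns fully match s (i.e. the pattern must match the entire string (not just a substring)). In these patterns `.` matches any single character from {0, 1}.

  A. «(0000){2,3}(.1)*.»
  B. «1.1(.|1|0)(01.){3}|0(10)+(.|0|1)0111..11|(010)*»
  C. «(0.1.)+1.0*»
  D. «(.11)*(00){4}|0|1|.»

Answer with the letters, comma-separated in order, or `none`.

B

A → no match — must start with `0000`
B → match
C → no match
D → no match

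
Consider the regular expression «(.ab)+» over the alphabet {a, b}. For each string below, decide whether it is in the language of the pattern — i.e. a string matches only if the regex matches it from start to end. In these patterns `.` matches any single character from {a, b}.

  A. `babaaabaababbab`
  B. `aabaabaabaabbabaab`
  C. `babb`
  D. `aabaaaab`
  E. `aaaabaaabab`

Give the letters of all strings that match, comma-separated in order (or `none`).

B

A → no match
B → match
C. `babb` → no match — must end with `ab`
D. `aabaaaab` → no match
E. `aaaabaaabab` → no match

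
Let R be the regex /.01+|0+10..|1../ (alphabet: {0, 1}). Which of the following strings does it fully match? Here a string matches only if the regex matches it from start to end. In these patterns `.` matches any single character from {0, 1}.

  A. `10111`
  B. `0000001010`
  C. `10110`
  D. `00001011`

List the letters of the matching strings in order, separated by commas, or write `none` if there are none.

A → match
B → match
C → no match
D → match

A, B, D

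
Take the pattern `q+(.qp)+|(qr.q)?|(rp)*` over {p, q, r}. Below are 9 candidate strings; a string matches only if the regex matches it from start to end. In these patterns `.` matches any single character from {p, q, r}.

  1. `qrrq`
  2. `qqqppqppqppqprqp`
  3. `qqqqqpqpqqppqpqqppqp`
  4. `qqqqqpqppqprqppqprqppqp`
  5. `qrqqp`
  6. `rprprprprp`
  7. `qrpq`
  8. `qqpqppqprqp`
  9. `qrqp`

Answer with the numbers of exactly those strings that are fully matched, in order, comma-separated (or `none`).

1, 2, 3, 4, 6, 7, 8, 9

1 → match
2 → match
3 → match
4 → match
5 → no match
6 → match
7 → match
8 → match
9 → match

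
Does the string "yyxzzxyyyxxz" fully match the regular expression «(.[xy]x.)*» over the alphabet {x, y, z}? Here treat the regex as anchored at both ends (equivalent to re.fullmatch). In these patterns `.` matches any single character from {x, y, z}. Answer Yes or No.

No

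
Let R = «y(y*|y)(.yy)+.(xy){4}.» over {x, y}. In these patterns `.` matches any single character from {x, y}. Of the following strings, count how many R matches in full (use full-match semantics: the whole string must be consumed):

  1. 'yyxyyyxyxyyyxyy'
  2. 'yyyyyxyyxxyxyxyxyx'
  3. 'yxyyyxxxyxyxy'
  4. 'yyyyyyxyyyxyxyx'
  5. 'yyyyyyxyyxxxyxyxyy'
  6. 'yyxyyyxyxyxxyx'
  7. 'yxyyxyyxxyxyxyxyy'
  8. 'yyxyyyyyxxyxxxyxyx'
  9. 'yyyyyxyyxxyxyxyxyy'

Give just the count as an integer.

1 → no match
2 → match
3 → no match
4 → no match
5 → no match
6 → no match
7 → match
8 → no match
9 → match
Total matched: 3

3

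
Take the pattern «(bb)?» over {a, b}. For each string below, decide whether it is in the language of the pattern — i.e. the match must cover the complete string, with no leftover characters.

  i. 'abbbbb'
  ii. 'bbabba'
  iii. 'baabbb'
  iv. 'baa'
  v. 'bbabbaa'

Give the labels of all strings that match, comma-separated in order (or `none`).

none

i → no match
ii → no match
iii → no match
iv → no match
v → no match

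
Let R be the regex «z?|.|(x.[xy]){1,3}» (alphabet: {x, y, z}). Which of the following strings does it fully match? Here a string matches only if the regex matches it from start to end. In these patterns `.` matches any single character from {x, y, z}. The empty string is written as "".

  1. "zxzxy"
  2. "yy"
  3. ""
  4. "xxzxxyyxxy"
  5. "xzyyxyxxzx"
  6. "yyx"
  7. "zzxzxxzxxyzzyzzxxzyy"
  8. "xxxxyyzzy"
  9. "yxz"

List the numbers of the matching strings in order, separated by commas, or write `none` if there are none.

1. "zxzxy" → no match
2. "yy" → no match
3. "" → match
4. "xxzxxyyxxy" → no match
5. "xzyyxyxxzx" → no match
6. "yyx" → no match
7 → no match
8. "xxxxyyzzy" → no match
9. "yxz" → no match

3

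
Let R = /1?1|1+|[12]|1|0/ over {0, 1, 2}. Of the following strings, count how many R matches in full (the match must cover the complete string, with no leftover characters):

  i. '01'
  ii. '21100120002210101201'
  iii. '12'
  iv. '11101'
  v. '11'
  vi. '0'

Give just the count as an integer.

i → no match
ii → no match
iii → no match
iv → no match
v → match
vi → match
Total matched: 2

2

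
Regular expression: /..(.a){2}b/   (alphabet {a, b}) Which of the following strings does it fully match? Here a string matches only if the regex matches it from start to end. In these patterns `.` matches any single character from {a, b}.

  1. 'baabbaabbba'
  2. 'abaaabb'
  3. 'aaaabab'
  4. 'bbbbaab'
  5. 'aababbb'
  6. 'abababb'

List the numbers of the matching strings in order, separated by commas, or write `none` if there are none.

1 → no match — must end with 'ab'
2 → no match — must end with 'ab'
3 → match
4 → no match
5 → no match — must end with 'ab'
6 → no match — must end with 'ab'

3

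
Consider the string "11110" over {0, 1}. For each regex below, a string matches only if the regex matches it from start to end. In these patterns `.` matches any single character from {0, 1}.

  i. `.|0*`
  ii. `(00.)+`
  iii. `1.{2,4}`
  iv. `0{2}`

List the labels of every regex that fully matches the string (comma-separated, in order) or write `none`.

iii

i → no match
ii → no match — must start with "00"
iii → match
iv → no match — must start with "0"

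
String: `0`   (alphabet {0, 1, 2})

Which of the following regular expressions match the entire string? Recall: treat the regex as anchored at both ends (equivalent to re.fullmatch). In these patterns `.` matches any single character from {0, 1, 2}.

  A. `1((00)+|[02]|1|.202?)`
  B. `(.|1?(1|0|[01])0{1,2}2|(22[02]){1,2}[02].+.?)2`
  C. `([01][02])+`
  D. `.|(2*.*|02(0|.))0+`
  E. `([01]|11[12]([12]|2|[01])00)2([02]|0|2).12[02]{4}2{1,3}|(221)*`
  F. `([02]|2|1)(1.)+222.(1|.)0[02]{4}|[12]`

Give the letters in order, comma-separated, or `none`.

A → no match — must start with `1`
B → no match — must end with `2`
C → no match
D → match
E → no match
F → no match

D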